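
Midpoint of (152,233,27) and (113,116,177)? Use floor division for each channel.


Midpoint: each channel = ⌊(C₁+C₂)/2⌋
R: ⌊(152+113)/2⌋ = 132
G: ⌊(233+116)/2⌋ = 174
B: ⌊(27+177)/2⌋ = 102
= RGB(132, 174, 102)


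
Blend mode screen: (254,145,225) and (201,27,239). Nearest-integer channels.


Screen: C = 255 - (255-A)×(255-B)/255, rounded to nearest integer
R: 255 - (255-254)×(255-201)/255 = 255 - 54/255 ≈ 255 - 0.212 = 254.788 → 255
G: 255 - (255-145)×(255-27)/255 = 255 - 25080/255 ≈ 255 - 98.353 = 156.647 → 157
B: 255 - (255-225)×(255-239)/255 = 255 - 480/255 ≈ 255 - 1.882 = 253.118 → 253
= RGB(255, 157, 253)


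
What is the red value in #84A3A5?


Color: #84A3A5
R = 84 = 132
G = A3 = 163
B = A5 = 165
Red = 132


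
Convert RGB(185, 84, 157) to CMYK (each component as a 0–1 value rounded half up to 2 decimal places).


R'=185/255≈0.7255, G'=84/255≈0.3294, B'=157/255≈0.6157
K = 1 - max(R',G',B') = 1 - 185/255 = 70/255 = 0.27450… → 0.27
(1-R'-K)/(1-K) simplifies to (max-R)/max with max = 185:
C = (185-185)/185 = 0/185 = 0 → 0.00
M = (185-84)/185 = 101/185 = 0.54594… → 0.55
Y = (185-157)/185 = 28/185 = 0.15135… → 0.15
= CMYK(0.00, 0.55, 0.15, 0.27)


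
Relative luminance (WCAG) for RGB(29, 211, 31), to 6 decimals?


Linearize each channel (sRGB transfer function): c = v/255; c_lin = c/12.92 if c ≤ 0.04045, else ((c+0.055)/1.055)^2.4
  R: 29/255 ≈ 0.113725 > 0.04045 → ((0.113725+0.055)/1.055)^2.4 ≈ 0.012286
  G: 211/255 ≈ 0.827451 > 0.04045 → ((0.827451+0.055)/1.055)^2.4 ≈ 0.651406
  B: 31/255 ≈ 0.121569 > 0.04045 → ((0.121569+0.055)/1.055)^2.4 ≈ 0.013702
R_lin = 0.012286, G_lin = 0.651406, B_lin = 0.013702
L = 0.2126×R + 0.7152×G + 0.0722×B
L = 0.2126×0.012286 + 0.7152×0.651406 + 0.0722×0.013702
L ≈ 0.469487


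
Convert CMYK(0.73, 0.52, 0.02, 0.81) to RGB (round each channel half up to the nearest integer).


R = 255 × (1-C) × (1-K) = 255 × 0.27 × 0.19 = 13.0815 → 13
G = 255 × (1-M) × (1-K) = 255 × 0.48 × 0.19 = 23.256 → 23
B = 255 × (1-Y) × (1-K) = 255 × 0.98 × 0.19 = 47.481 → 47
= RGB(13, 23, 47)


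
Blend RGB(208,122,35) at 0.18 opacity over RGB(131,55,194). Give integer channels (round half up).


C = α×F + (1-α)×B, with 1-α = 0.82
R: 0.18×208 + 0.82×131 = 37.44 + 107.42 = 144.86 → 145
G: 0.18×122 + 0.82×55 = 21.96 + 45.10 = 67.06 → 67
B: 0.18×35 + 0.82×194 = 6.30 + 159.08 = 165.38 → 165
= RGB(145, 67, 165)


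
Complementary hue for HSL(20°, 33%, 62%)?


Complement = opposite side of color wheel = hue + 180°
H' = (20 + 180) mod 360 = 200°
S and L unchanged.
= HSL(200°, 33%, 62%)


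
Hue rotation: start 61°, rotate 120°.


New hue = (H + rotation) mod 360
New hue = (61 + 120) mod 360
= 181 mod 360
= 181°


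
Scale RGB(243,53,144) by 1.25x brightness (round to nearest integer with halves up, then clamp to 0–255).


Multiply each channel by 1.25, round half up, clamp to [0, 255]
R: 243×1.25 = 303.75 → round → 304 → clamp → 255
G: 53×1.25 = 66.25 → round → 66
B: 144×1.25 = 180
= RGB(255, 66, 180)


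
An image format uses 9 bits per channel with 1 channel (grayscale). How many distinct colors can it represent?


Total bits = 9 bits/channel × 1 channels = 9 bits
Distinct colors = 2^9
= 512 colors


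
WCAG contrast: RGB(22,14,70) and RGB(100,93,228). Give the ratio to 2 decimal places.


Linearize each sRGB channel c=v/255: c/12.92 if c ≤ 0.04045 else ((c+0.055)/1.055)^2.4
L = 0.2126×R_lin + 0.7152×G_lin + 0.0722×B_lin
Color 1 (22,14,70):
  R=22: 22/255≈0.0863 > 0.04045 → ((0.0863+0.055)/1.055)^2.4 ≈ 0.00802
  G=14: 14/255≈0.0549 > 0.04045 → ((0.0549+0.055)/1.055)^2.4 ≈ 0.00439
  B=70: 70/255≈0.2745 > 0.04045 → ((0.2745+0.055)/1.055)^2.4 ≈ 0.06125
  L1 = 0.2126×0.00802 + 0.7152×0.00439 + 0.0722×0.06125 ≈ 0.00927
Color 2 (100,93,228):
  R=100: 100/255≈0.3922 > 0.04045 → ((0.3922+0.055)/1.055)^2.4 ≈ 0.12744
  G=93: 93/255≈0.3647 > 0.04045 → ((0.3647+0.055)/1.055)^2.4 ≈ 0.10946
  B=228: 228/255≈0.8941 > 0.04045 → ((0.8941+0.055)/1.055)^2.4 ≈ 0.77582
  L2 = 0.2126×0.12744 + 0.7152×0.10946 + 0.0722×0.77582 ≈ 0.16139
Lighter = 0.16139, Darker = 0.00927
Ratio = (L_lighter + 0.05) / (L_darker + 0.05)
Ratio = (0.16139 + 0.05) / (0.00927 + 0.05) = 0.21139 / 0.05927 ≈ 3.5667
Ratio ≈ 3.57:1


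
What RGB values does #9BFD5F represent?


9B → 155 (R)
FD → 253 (G)
5F → 95 (B)
= RGB(155, 253, 95)


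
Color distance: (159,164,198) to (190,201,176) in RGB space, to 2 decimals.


d = √[(R₁-R₂)² + (G₁-G₂)² + (B₁-B₂)²]
d = √[(159-190)² + (164-201)² + (198-176)²]
d = √[961 + 1369 + 484]
d = √2814
d ≈ 53.05


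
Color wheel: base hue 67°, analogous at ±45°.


Base hue: 67°
Left analog: (67 - 45) mod 360 = 22°
Right analog: (67 + 45) mod 360 = 112°
Analogous hues = 22° and 112°


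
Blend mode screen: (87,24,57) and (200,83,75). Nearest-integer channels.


Screen: C = 255 - (255-A)×(255-B)/255, rounded to nearest integer
R: 255 - (255-87)×(255-200)/255 = 255 - 9240/255 ≈ 255 - 36.235 = 218.765 → 219
G: 255 - (255-24)×(255-83)/255 = 255 - 39732/255 ≈ 255 - 155.812 = 99.188 → 99
B: 255 - (255-57)×(255-75)/255 = 255 - 35640/255 ≈ 255 - 139.765 = 115.235 → 115
= RGB(219, 99, 115)


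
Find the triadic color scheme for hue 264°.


Triadic: equally spaced at 120° intervals
H1 = 264°
H2 = (264 + 120) mod 360 = 24°
H3 = (264 + 240) mod 360 = 144°
Triadic = 264°, 24°, 144°


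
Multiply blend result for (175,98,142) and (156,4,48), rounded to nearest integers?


Multiply: C = A×B/255, rounded to nearest integer
R: 175×156/255 = 27300/255 ≈ 107.059 → 107
G: 98×4/255 = 392/255 ≈ 1.537 → 2
B: 142×48/255 = 6816/255 ≈ 26.729 → 27
= RGB(107, 2, 27)


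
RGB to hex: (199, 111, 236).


R = 199 → C7 (hex)
G = 111 → 6F (hex)
B = 236 → EC (hex)
Hex = #C76FEC


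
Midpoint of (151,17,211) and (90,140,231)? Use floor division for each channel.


Midpoint: each channel = ⌊(C₁+C₂)/2⌋
R: ⌊(151+90)/2⌋ = 120
G: ⌊(17+140)/2⌋ = 78
B: ⌊(211+231)/2⌋ = 221
= RGB(120, 78, 221)


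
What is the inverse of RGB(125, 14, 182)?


Invert: (255-R, 255-G, 255-B)
R: 255-125 = 130
G: 255-14 = 241
B: 255-182 = 73
= RGB(130, 241, 73)


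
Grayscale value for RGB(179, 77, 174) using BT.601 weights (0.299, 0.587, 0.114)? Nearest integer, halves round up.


Gray = 0.299×R + 0.587×G + 0.114×B
Gray = 0.299×179 + 0.587×77 + 0.114×174
Gray = 53.521 + 45.199 + 19.836
Gray = 118.556 → round half up → 119
Gray = 119


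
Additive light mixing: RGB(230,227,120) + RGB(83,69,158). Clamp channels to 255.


Additive: each channel = min(255, C₁+C₂)
R: 230+83 = 313 → 255
G: 227+69 = 296 → 255
B: 120+158 = 278 → 255
= RGB(255, 255, 255)


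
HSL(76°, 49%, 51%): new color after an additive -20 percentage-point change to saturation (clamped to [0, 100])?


Original S = 49%
Adjustment = -20 percentage points
New S = 49 + (-20) = 29
Clamp to [0, 100] → 29
= HSL(76°, 29%, 51%)


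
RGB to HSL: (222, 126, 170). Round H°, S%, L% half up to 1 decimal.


Normalize: R'=222/255≈0.8706, G'=126/255≈0.4941, B'=170/255≈0.6667
Max=222/255, Min=126/255, Δ=Max-Min=96/255
L = (Max+Min)/2 = (222+126)/510 = 348/510 = 0.68235… → L = 68.2%
L > 0.5 → S = Δ/(2-Max-Min) = 96/(510-222-126) = 96/162 = 0.59259… → S = 59.3%
(the 1/255 factors cancel in S and H, so raw channel differences can be used)
Max is R' → H = 60 × (((G-B)/Δ) mod 6) = 60 × (((126-170)/96) mod 6)
  (-44)/96 = -0.4583…; negative, so add 6 → 5.5416…
  H = 60 × 5.5416… = 332.5° → H = 332.5°
= HSL(332.5°, 59.3%, 68.2%)


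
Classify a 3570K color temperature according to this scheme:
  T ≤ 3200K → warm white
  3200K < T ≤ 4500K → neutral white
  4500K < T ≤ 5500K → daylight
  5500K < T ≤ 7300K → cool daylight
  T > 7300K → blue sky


Temperature: 3570K
3200K < 3570K ≤ 4500K → neutral white
Classification: neutral white


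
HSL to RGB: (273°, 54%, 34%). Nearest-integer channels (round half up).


H=273°, S=0.54, L=0.34
C = (1-|2L-1|)×S = (1-|-0.32|)×0.54 = 0.3672
H' = H/60 = 273/60 ≈ 4.5500; X = C×(1-|H' mod 2 - 1|) = 0.20196
m = L - C/2 = 0.34 - 0.1836 = 0.1564
Sector ⌊H'⌋ = 4 → (R',G',B') = (0.20196, 0.0, 0.3672)
RGB = ((R'+m)×255, (G'+m)×255, (B'+m)×255) = (91.3818, 39.882, 133.518)
Round half up → RGB(91, 40, 134)


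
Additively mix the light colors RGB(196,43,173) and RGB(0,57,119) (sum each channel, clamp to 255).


Additive: each channel = min(255, C₁+C₂)
R: 196+0 = 196 → 196
G: 43+57 = 100 → 100
B: 173+119 = 292 → 255
= RGB(196, 100, 255)


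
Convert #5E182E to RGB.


5E → 94 (R)
18 → 24 (G)
2E → 46 (B)
= RGB(94, 24, 46)


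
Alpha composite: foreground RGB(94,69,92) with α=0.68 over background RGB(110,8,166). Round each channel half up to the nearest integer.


C = α×F + (1-α)×B, with 1-α = 0.32
R: 0.68×94 + 0.32×110 = 63.92 + 35.20 = 99.12 → 99
G: 0.68×69 + 0.32×8 = 46.92 + 2.56 = 49.48 → 49
B: 0.68×92 + 0.32×166 = 62.56 + 53.12 = 115.68 → 116
= RGB(99, 49, 116)


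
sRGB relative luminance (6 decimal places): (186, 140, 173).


Linearize each channel (sRGB transfer function): c = v/255; c_lin = c/12.92 if c ≤ 0.04045, else ((c+0.055)/1.055)^2.4
  R: 186/255 ≈ 0.729412 > 0.04045 → ((0.729412+0.055)/1.055)^2.4 ≈ 0.491021
  G: 140/255 ≈ 0.549020 > 0.04045 → ((0.549020+0.055)/1.055)^2.4 ≈ 0.262251
  B: 173/255 ≈ 0.678431 > 0.04045 → ((0.678431+0.055)/1.055)^2.4 ≈ 0.417885
R_lin = 0.491021, G_lin = 0.262251, B_lin = 0.417885
L = 0.2126×R + 0.7152×G + 0.0722×B
L = 0.2126×0.491021 + 0.7152×0.262251 + 0.0722×0.417885
L ≈ 0.322124


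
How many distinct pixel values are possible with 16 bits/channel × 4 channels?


Total bits = 16 bits/channel × 4 channels = 64 bits
Distinct pixel values = 2^64
= 18,446,744,073,709,551,616 pixel values


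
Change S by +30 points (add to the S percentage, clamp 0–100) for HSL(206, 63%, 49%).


Original S = 63%
Adjustment = +30 percentage points
New S = 63 + (30) = 93
Clamp to [0, 100] → 93
= HSL(206°, 93%, 49%)


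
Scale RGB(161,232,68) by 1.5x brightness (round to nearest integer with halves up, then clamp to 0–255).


Multiply each channel by 1.5, round half up, clamp to [0, 255]
R: 161×1.5 = 241.5 → round → 242
G: 232×1.5 = 348 → clamp → 255
B: 68×1.5 = 102
= RGB(242, 255, 102)


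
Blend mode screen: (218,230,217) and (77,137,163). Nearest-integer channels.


Screen: C = 255 - (255-A)×(255-B)/255, rounded to nearest integer
R: 255 - (255-218)×(255-77)/255 = 255 - 6586/255 ≈ 255 - 25.827 = 229.173 → 229
G: 255 - (255-230)×(255-137)/255 = 255 - 2950/255 ≈ 255 - 11.569 = 243.431 → 243
B: 255 - (255-217)×(255-163)/255 = 255 - 3496/255 ≈ 255 - 13.710 = 241.290 → 241
= RGB(229, 243, 241)


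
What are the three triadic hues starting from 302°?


Triadic: equally spaced at 120° intervals
H1 = 302°
H2 = (302 + 120) mod 360 = 62°
H3 = (302 + 240) mod 360 = 182°
Triadic = 302°, 62°, 182°


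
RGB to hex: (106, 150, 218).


R = 106 → 6A (hex)
G = 150 → 96 (hex)
B = 218 → DA (hex)
Hex = #6A96DA


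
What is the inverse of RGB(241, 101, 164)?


Invert: (255-R, 255-G, 255-B)
R: 255-241 = 14
G: 255-101 = 154
B: 255-164 = 91
= RGB(14, 154, 91)


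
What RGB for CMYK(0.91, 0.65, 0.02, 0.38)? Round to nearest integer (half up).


R = 255 × (1-C) × (1-K) = 255 × 0.09 × 0.62 = 14.229 → 14
G = 255 × (1-M) × (1-K) = 255 × 0.35 × 0.62 = 55.335 → 55
B = 255 × (1-Y) × (1-K) = 255 × 0.98 × 0.62 = 154.938 → 155
= RGB(14, 55, 155)


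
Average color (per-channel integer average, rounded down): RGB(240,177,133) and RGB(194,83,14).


Midpoint: each channel = ⌊(C₁+C₂)/2⌋
R: ⌊(240+194)/2⌋ = 217
G: ⌊(177+83)/2⌋ = 130
B: ⌊(133+14)/2⌋ = 73
= RGB(217, 130, 73)


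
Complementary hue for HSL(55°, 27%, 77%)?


Complement = opposite side of color wheel = hue + 180°
H' = (55 + 180) mod 360 = 235°
S and L unchanged.
= HSL(235°, 27%, 77%)


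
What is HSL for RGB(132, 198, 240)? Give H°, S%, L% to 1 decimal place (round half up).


Normalize: R'=132/255≈0.5176, G'=198/255≈0.7765, B'=240/255≈0.9412
Max=240/255, Min=132/255, Δ=Max-Min=108/255
L = (Max+Min)/2 = (240+132)/510 = 372/510 = 0.72941… → L = 72.9%
L > 0.5 → S = Δ/(2-Max-Min) = 108/(510-240-132) = 108/138 = 0.78260… → S = 78.3%
(the 1/255 factors cancel in S and H, so raw channel differences can be used)
Max is B' → H = 60 × ((R-G)/Δ + 4) = 60 × ((132-198)/108 + 4)
  -66/108 + 4 = -0.6111… + 4 = 3.3888…
  H = 60 × 3.3888… = 203.333…° → H = 203.3°
= HSL(203.3°, 78.3%, 72.9%)


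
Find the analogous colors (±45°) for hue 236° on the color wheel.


Base hue: 236°
Left analog: (236 - 45) mod 360 = 191°
Right analog: (236 + 45) mod 360 = 281°
Analogous hues = 191° and 281°


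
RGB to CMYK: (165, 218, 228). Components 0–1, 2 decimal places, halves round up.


R'=165/255≈0.6471, G'=218/255≈0.8549, B'=228/255≈0.8941
K = 1 - max(R',G',B') = 1 - 228/255 = 27/255 = 0.10588… → 0.11
(1-R'-K)/(1-K) simplifies to (max-R)/max with max = 228:
C = (228-165)/228 = 63/228 = 0.27631… → 0.28
M = (228-218)/228 = 10/228 = 0.04385… → 0.04
Y = (228-228)/228 = 0/228 = 0 → 0.00
= CMYK(0.28, 0.04, 0.00, 0.11)


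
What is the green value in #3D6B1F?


Color: #3D6B1F
R = 3D = 61
G = 6B = 107
B = 1F = 31
Green = 107


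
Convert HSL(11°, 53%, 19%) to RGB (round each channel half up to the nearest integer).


H=11°, S=0.53, L=0.19
C = (1-|2L-1|)×S = (1-|-0.62|)×0.53 = 0.2014
H' = H/60 = 11/60 ≈ 0.1833; X = C×(1-|H' mod 2 - 1|) ≈ 0.0369
m = L - C/2 = 0.19 - 0.1007 = 0.0893
Sector ⌊H'⌋ = 0 → (R',G',B') = (0.2014, ≈0.0369, 0.0)
RGB = ((R'+m)×255, (G'+m)×255, (B'+m)×255) = (74.1285, 32.18695, 22.7715)
Round half up → RGB(74, 32, 23)


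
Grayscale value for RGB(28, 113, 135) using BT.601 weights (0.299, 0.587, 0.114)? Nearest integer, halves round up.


Gray = 0.299×R + 0.587×G + 0.114×B
Gray = 0.299×28 + 0.587×113 + 0.114×135
Gray = 8.372 + 66.331 + 15.390
Gray = 90.093 → round half up → 90
Gray = 90


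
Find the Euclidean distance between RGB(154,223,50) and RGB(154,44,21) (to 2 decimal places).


d = √[(R₁-R₂)² + (G₁-G₂)² + (B₁-B₂)²]
d = √[(154-154)² + (223-44)² + (50-21)²]
d = √[0 + 32041 + 841]
d = √32882
d ≈ 181.33


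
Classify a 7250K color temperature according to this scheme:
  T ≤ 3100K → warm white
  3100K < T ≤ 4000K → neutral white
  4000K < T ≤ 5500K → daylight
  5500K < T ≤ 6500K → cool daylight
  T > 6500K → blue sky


Temperature: 7250K
7250K > 6500K → blue sky
Classification: blue sky


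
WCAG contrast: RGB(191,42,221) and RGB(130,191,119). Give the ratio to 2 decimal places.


Linearize each sRGB channel c=v/255: c/12.92 if c ≤ 0.04045 else ((c+0.055)/1.055)^2.4
L = 0.2126×R_lin + 0.7152×G_lin + 0.0722×B_lin
Color 1 (191,42,221):
  R=191: 191/255≈0.7490 > 0.04045 → ((0.7490+0.055)/1.055)^2.4 ≈ 0.52100
  G=42: 42/255≈0.1647 > 0.04045 → ((0.1647+0.055)/1.055)^2.4 ≈ 0.02315
  B=221: 221/255≈0.8667 > 0.04045 → ((0.8667+0.055)/1.055)^2.4 ≈ 0.72306
  L1 = 0.2126×0.52100 + 0.7152×0.02315 + 0.0722×0.72306 ≈ 0.17953
Color 2 (130,191,119):
  R=130: 130/255≈0.5098 > 0.04045 → ((0.5098+0.055)/1.055)^2.4 ≈ 0.22323
  G=191: 191/255≈0.7490 > 0.04045 → ((0.7490+0.055)/1.055)^2.4 ≈ 0.52100
  B=119: 119/255≈0.4667 > 0.04045 → ((0.4667+0.055)/1.055)^2.4 ≈ 0.18447
  L2 = 0.2126×0.22323 + 0.7152×0.52100 + 0.0722×0.18447 ≈ 0.43339
Lighter = 0.43339, Darker = 0.17953
Ratio = (L_lighter + 0.05) / (L_darker + 0.05)
Ratio = (0.43339 + 0.05) / (0.17953 + 0.05) = 0.48339 / 0.22953 ≈ 2.1060
Ratio ≈ 2.11:1


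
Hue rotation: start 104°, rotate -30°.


New hue = (H + rotation) mod 360
New hue = (104 -30) mod 360
= 74 mod 360
= 74°


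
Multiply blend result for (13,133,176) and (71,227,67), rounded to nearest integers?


Multiply: C = A×B/255, rounded to nearest integer
R: 13×71/255 = 923/255 ≈ 3.620 → 4
G: 133×227/255 = 30191/255 ≈ 118.396 → 118
B: 176×67/255 = 11792/255 ≈ 46.243 → 46
= RGB(4, 118, 46)


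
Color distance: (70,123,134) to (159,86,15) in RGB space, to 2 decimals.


d = √[(R₁-R₂)² + (G₁-G₂)² + (B₁-B₂)²]
d = √[(70-159)² + (123-86)² + (134-15)²]
d = √[7921 + 1369 + 14161]
d = √23451
d ≈ 153.14


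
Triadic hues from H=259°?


Triadic: equally spaced at 120° intervals
H1 = 259°
H2 = (259 + 120) mod 360 = 19°
H3 = (259 + 240) mod 360 = 139°
Triadic = 259°, 19°, 139°


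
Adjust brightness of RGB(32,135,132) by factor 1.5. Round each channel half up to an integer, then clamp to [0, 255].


Multiply each channel by 1.5, round half up, clamp to [0, 255]
R: 32×1.5 = 48
G: 135×1.5 = 202.5 → round → 203
B: 132×1.5 = 198
= RGB(48, 203, 198)


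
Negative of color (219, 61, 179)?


Invert: (255-R, 255-G, 255-B)
R: 255-219 = 36
G: 255-61 = 194
B: 255-179 = 76
= RGB(36, 194, 76)


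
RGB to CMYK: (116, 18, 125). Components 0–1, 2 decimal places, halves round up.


R'=116/255≈0.4549, G'=18/255≈0.0706, B'=125/255≈0.4902
K = 1 - max(R',G',B') = 1 - 125/255 = 130/255 = 0.50980… → 0.51
(1-R'-K)/(1-K) simplifies to (max-R)/max with max = 125:
C = (125-116)/125 = 9/125 = 0.072 → 0.07
M = (125-18)/125 = 107/125 = 0.856 → 0.86
Y = (125-125)/125 = 0/125 = 0 → 0.00
= CMYK(0.07, 0.86, 0.00, 0.51)


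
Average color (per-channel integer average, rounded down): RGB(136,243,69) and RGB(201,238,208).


Midpoint: each channel = ⌊(C₁+C₂)/2⌋
R: ⌊(136+201)/2⌋ = 168
G: ⌊(243+238)/2⌋ = 240
B: ⌊(69+208)/2⌋ = 138
= RGB(168, 240, 138)


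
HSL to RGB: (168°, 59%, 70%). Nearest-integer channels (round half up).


H=168°, S=0.59, L=0.70
C = (1-|2L-1|)×S = (1-|0.40|)×0.59 = 0.354
H' = H/60 = 168/60 ≈ 2.8000; X = C×(1-|H' mod 2 - 1|) = 0.2832
m = L - C/2 = 0.70 - 0.177 = 0.523
Sector ⌊H'⌋ = 2 → (R',G',B') = (0.0, 0.354, 0.2832)
RGB = ((R'+m)×255, (G'+m)×255, (B'+m)×255) = (133.365, 223.635, 205.581)
Round half up → RGB(133, 224, 206)


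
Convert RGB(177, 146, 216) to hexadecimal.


R = 177 → B1 (hex)
G = 146 → 92 (hex)
B = 216 → D8 (hex)
Hex = #B192D8


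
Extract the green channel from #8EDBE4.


Color: #8EDBE4
R = 8E = 142
G = DB = 219
B = E4 = 228
Green = 219


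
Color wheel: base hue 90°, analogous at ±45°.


Base hue: 90°
Left analog: (90 - 45) mod 360 = 45°
Right analog: (90 + 45) mod 360 = 135°
Analogous hues = 45° and 135°


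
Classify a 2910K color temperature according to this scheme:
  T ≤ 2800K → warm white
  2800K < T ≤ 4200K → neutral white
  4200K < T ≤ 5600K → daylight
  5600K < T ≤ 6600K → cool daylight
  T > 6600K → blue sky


Temperature: 2910K
2800K < 2910K ≤ 4200K → neutral white
Classification: neutral white


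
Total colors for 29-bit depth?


Colors = 2^bits = 2^29
= 536,870,912 colors


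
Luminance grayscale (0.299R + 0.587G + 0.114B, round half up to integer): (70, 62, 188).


Gray = 0.299×R + 0.587×G + 0.114×B
Gray = 0.299×70 + 0.587×62 + 0.114×188
Gray = 20.930 + 36.394 + 21.432
Gray = 78.756 → round half up → 79
Gray = 79


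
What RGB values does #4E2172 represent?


4E → 78 (R)
21 → 33 (G)
72 → 114 (B)
= RGB(78, 33, 114)


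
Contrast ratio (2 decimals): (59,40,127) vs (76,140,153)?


Linearize each sRGB channel c=v/255: c/12.92 if c ≤ 0.04045 else ((c+0.055)/1.055)^2.4
L = 0.2126×R_lin + 0.7152×G_lin + 0.0722×B_lin
Color 1 (59,40,127):
  R=59: 59/255≈0.2314 > 0.04045 → ((0.2314+0.055)/1.055)^2.4 ≈ 0.04374
  G=40: 40/255≈0.1569 > 0.04045 → ((0.1569+0.055)/1.055)^2.4 ≈ 0.02122
  B=127: 127/255≈0.4980 > 0.04045 → ((0.4980+0.055)/1.055)^2.4 ≈ 0.21223
  L1 = 0.2126×0.04374 + 0.7152×0.02122 + 0.0722×0.21223 ≈ 0.03980
Color 2 (76,140,153):
  R=76: 76/255≈0.2980 > 0.04045 → ((0.2980+0.055)/1.055)^2.4 ≈ 0.07227
  G=140: 140/255≈0.5490 > 0.04045 → ((0.5490+0.055)/1.055)^2.4 ≈ 0.26225
  B=153: 153/255≈0.6000 > 0.04045 → ((0.6000+0.055)/1.055)^2.4 ≈ 0.31855
  L2 = 0.2126×0.07227 + 0.7152×0.26225 + 0.0722×0.31855 ≈ 0.22593
Lighter = 0.22593, Darker = 0.03980
Ratio = (L_lighter + 0.05) / (L_darker + 0.05)
Ratio = (0.22593 + 0.05) / (0.03980 + 0.05) = 0.27593 / 0.08980 ≈ 3.0728
Ratio ≈ 3.07:1


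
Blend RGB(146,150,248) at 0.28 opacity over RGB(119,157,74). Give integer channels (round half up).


C = α×F + (1-α)×B, with 1-α = 0.72
R: 0.28×146 + 0.72×119 = 40.88 + 85.68 = 126.56 → 127
G: 0.28×150 + 0.72×157 = 42.00 + 113.04 = 155.04 → 155
B: 0.28×248 + 0.72×74 = 69.44 + 53.28 = 122.72 → 123
= RGB(127, 155, 123)


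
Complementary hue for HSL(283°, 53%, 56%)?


Complement = opposite side of color wheel = hue + 180°
H' = (283 + 180) mod 360 = 103°
S and L unchanged.
= HSL(103°, 53%, 56%)


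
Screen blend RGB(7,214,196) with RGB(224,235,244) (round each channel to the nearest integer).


Screen: C = 255 - (255-A)×(255-B)/255, rounded to nearest integer
R: 255 - (255-7)×(255-224)/255 = 255 - 7688/255 ≈ 255 - 30.149 = 224.851 → 225
G: 255 - (255-214)×(255-235)/255 = 255 - 820/255 ≈ 255 - 3.216 = 251.784 → 252
B: 255 - (255-196)×(255-244)/255 = 255 - 649/255 ≈ 255 - 2.545 = 252.455 → 252
= RGB(225, 252, 252)


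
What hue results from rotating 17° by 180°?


New hue = (H + rotation) mod 360
New hue = (17 + 180) mod 360
= 197 mod 360
= 197°


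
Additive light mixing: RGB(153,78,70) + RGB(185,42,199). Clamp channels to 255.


Additive: each channel = min(255, C₁+C₂)
R: 153+185 = 338 → 255
G: 78+42 = 120 → 120
B: 70+199 = 269 → 255
= RGB(255, 120, 255)


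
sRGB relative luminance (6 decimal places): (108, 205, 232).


Linearize each channel (sRGB transfer function): c = v/255; c_lin = c/12.92 if c ≤ 0.04045, else ((c+0.055)/1.055)^2.4
  R: 108/255 ≈ 0.423529 > 0.04045 → ((0.423529+0.055)/1.055)^2.4 ≈ 0.149960
  G: 205/255 ≈ 0.803922 > 0.04045 → ((0.803922+0.055)/1.055)^2.4 ≈ 0.610496
  B: 232/255 ≈ 0.909804 > 0.04045 → ((0.909804+0.055)/1.055)^2.4 ≈ 0.806952
R_lin = 0.149960, G_lin = 0.610496, B_lin = 0.806952
L = 0.2126×R + 0.7152×G + 0.0722×B
L = 0.2126×0.149960 + 0.7152×0.610496 + 0.0722×0.806952
L ≈ 0.526770


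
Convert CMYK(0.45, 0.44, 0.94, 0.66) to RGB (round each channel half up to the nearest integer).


R = 255 × (1-C) × (1-K) = 255 × 0.55 × 0.34 = 47.685 → 48
G = 255 × (1-M) × (1-K) = 255 × 0.56 × 0.34 = 48.552 → 49
B = 255 × (1-Y) × (1-K) = 255 × 0.06 × 0.34 = 5.202 → 5
= RGB(48, 49, 5)


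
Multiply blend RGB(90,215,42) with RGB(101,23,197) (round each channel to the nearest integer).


Multiply: C = A×B/255, rounded to nearest integer
R: 90×101/255 = 9090/255 ≈ 35.647 → 36
G: 215×23/255 = 4945/255 ≈ 19.392 → 19
B: 42×197/255 = 8274/255 ≈ 32.447 → 32
= RGB(36, 19, 32)


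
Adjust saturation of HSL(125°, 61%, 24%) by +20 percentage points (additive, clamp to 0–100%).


Original S = 61%
Adjustment = +20 percentage points
New S = 61 + (20) = 81
Clamp to [0, 100] → 81
= HSL(125°, 81%, 24%)


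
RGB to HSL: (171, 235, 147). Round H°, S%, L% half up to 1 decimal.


Normalize: R'=171/255≈0.6706, G'=235/255≈0.9216, B'=147/255≈0.5765
Max=235/255, Min=147/255, Δ=Max-Min=88/255
L = (Max+Min)/2 = (235+147)/510 = 382/510 = 0.74901… → L = 74.9%
L > 0.5 → S = Δ/(2-Max-Min) = 88/(510-235-147) = 88/128 = 0.6875 → S = 68.8%
(the 1/255 factors cancel in S and H, so raw channel differences can be used)
Max is G' → H = 60 × ((B-R)/Δ + 2) = 60 × ((147-171)/88 + 2)
  -24/88 + 2 = -0.2727… + 2 = 1.7272…
  H = 60 × 1.7272… = 103.636…° → H = 103.6°
= HSL(103.6°, 68.8%, 74.9%)


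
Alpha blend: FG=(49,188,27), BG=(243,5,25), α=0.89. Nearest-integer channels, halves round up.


C = α×F + (1-α)×B, with 1-α = 0.11
R: 0.89×49 + 0.11×243 = 43.61 + 26.73 = 70.34 → 70
G: 0.89×188 + 0.11×5 = 167.32 + 0.55 = 167.87 → 168
B: 0.89×27 + 0.11×25 = 24.03 + 2.75 = 26.78 → 27
= RGB(70, 168, 27)


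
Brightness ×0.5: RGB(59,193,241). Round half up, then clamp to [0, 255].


Multiply each channel by 0.5, round half up, clamp to [0, 255]
R: 59×0.5 = 29.5 → round → 30
G: 193×0.5 = 96.5 → round → 97
B: 241×0.5 = 120.5 → round → 121
= RGB(30, 97, 121)


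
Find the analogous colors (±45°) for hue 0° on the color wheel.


Base hue: 0°
Left analog: (0 - 45) mod 360 = 315°
Right analog: (0 + 45) mod 360 = 45°
Analogous hues = 315° and 45°


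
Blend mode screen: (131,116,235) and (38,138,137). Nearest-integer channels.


Screen: C = 255 - (255-A)×(255-B)/255, rounded to nearest integer
R: 255 - (255-131)×(255-38)/255 = 255 - 26908/255 ≈ 255 - 105.522 = 149.478 → 149
G: 255 - (255-116)×(255-138)/255 = 255 - 16263/255 ≈ 255 - 63.776 = 191.224 → 191
B: 255 - (255-235)×(255-137)/255 = 255 - 2360/255 ≈ 255 - 9.255 = 245.745 → 246
= RGB(149, 191, 246)


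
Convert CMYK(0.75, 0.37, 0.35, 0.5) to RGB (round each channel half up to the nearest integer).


R = 255 × (1-C) × (1-K) = 255 × 0.25 × 0.50 = 31.875 → 32
G = 255 × (1-M) × (1-K) = 255 × 0.63 × 0.50 = 80.325 → 80
B = 255 × (1-Y) × (1-K) = 255 × 0.65 × 0.50 = 82.875 → 83
= RGB(32, 80, 83)


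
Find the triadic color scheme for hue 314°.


Triadic: equally spaced at 120° intervals
H1 = 314°
H2 = (314 + 120) mod 360 = 74°
H3 = (314 + 240) mod 360 = 194°
Triadic = 314°, 74°, 194°


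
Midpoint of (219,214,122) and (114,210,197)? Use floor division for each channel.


Midpoint: each channel = ⌊(C₁+C₂)/2⌋
R: ⌊(219+114)/2⌋ = 166
G: ⌊(214+210)/2⌋ = 212
B: ⌊(122+197)/2⌋ = 159
= RGB(166, 212, 159)


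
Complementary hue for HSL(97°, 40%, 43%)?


Complement = opposite side of color wheel = hue + 180°
H' = (97 + 180) mod 360 = 277°
S and L unchanged.
= HSL(277°, 40%, 43%)


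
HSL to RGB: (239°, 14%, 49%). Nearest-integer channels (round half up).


H=239°, S=0.14, L=0.49
C = (1-|2L-1|)×S = (1-|-0.02|)×0.14 = 0.1372
H' = H/60 = 239/60 ≈ 3.9833; X = C×(1-|H' mod 2 - 1|) ≈ 0.0023
m = L - C/2 = 0.49 - 0.0686 = 0.4214
Sector ⌊H'⌋ = 3 → (R',G',B') = (0.0, ≈0.0023, 0.1372)
RGB = ((R'+m)×255, (G'+m)×255, (B'+m)×255) = (107.457, 108.0401, 142.443)
Round half up → RGB(107, 108, 142)


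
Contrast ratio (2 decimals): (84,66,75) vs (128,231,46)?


Linearize each sRGB channel c=v/255: c/12.92 if c ≤ 0.04045 else ((c+0.055)/1.055)^2.4
L = 0.2126×R_lin + 0.7152×G_lin + 0.0722×B_lin
Color 1 (84,66,75):
  R=84: 84/255≈0.3294 > 0.04045 → ((0.3294+0.055)/1.055)^2.4 ≈ 0.08866
  G=66: 66/255≈0.2588 > 0.04045 → ((0.2588+0.055)/1.055)^2.4 ≈ 0.05448
  B=75: 75/255≈0.2941 > 0.04045 → ((0.2941+0.055)/1.055)^2.4 ≈ 0.07036
  L1 = 0.2126×0.08866 + 0.7152×0.05448 + 0.0722×0.07036 ≈ 0.06289
Color 2 (128,231,46):
  R=128: 128/255≈0.5020 > 0.04045 → ((0.5020+0.055)/1.055)^2.4 ≈ 0.21586
  G=231: 231/255≈0.9059 > 0.04045 → ((0.9059+0.055)/1.055)^2.4 ≈ 0.79910
  B=46: 46/255≈0.1804 > 0.04045 → ((0.1804+0.055)/1.055)^2.4 ≈ 0.02732
  L2 = 0.2126×0.21586 + 0.7152×0.79910 + 0.0722×0.02732 ≈ 0.61938
Lighter = 0.61938, Darker = 0.06289
Ratio = (L_lighter + 0.05) / (L_darker + 0.05)
Ratio = (0.61938 + 0.05) / (0.06289 + 0.05) = 0.66938 / 0.11289 ≈ 5.9294
Ratio ≈ 5.93:1


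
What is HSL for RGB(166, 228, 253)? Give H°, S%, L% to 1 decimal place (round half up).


Normalize: R'=166/255≈0.6510, G'=228/255≈0.8941, B'=253/255≈0.9922
Max=253/255, Min=166/255, Δ=Max-Min=87/255
L = (Max+Min)/2 = (253+166)/510 = 419/510 = 0.82156… → L = 82.2%
L > 0.5 → S = Δ/(2-Max-Min) = 87/(510-253-166) = 87/91 = 0.95604… → S = 95.6%
(the 1/255 factors cancel in S and H, so raw channel differences can be used)
Max is B' → H = 60 × ((R-G)/Δ + 4) = 60 × ((166-228)/87 + 4)
  -62/87 + 4 = -0.7126… + 4 = 3.2873…
  H = 60 × 3.2873… = 197.241…° → H = 197.2°
= HSL(197.2°, 95.6%, 82.2%)


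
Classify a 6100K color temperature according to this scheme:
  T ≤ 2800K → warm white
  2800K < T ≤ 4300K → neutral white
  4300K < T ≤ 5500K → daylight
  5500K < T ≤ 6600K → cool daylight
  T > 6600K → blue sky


Temperature: 6100K
5500K < 6100K ≤ 6600K → cool daylight
Classification: cool daylight


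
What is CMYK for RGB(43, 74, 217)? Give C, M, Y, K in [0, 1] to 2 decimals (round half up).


R'=43/255≈0.1686, G'=74/255≈0.2902, B'=217/255≈0.8510
K = 1 - max(R',G',B') = 1 - 217/255 = 38/255 = 0.14901… → 0.15
(1-R'-K)/(1-K) simplifies to (max-R)/max with max = 217:
C = (217-43)/217 = 174/217 = 0.80184… → 0.80
M = (217-74)/217 = 143/217 = 0.65898… → 0.66
Y = (217-217)/217 = 0/217 = 0 → 0.00
= CMYK(0.80, 0.66, 0.00, 0.15)


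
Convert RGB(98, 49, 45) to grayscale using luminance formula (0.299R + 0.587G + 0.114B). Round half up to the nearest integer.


Gray = 0.299×R + 0.587×G + 0.114×B
Gray = 0.299×98 + 0.587×49 + 0.114×45
Gray = 29.302 + 28.763 + 5.130
Gray = 63.195 → round half up → 63
Gray = 63


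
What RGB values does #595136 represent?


59 → 89 (R)
51 → 81 (G)
36 → 54 (B)
= RGB(89, 81, 54)


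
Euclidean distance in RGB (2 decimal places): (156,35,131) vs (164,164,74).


d = √[(R₁-R₂)² + (G₁-G₂)² + (B₁-B₂)²]
d = √[(156-164)² + (35-164)² + (131-74)²]
d = √[64 + 16641 + 3249]
d = √19954
d ≈ 141.26


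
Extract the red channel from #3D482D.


Color: #3D482D
R = 3D = 61
G = 48 = 72
B = 2D = 45
Red = 61


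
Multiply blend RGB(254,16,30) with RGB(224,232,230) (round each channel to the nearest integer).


Multiply: C = A×B/255, rounded to nearest integer
R: 254×224/255 = 56896/255 ≈ 223.122 → 223
G: 16×232/255 = 3712/255 ≈ 14.557 → 15
B: 30×230/255 = 6900/255 ≈ 27.059 → 27
= RGB(223, 15, 27)


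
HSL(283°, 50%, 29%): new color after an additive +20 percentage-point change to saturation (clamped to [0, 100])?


Original S = 50%
Adjustment = +20 percentage points
New S = 50 + (20) = 70
Clamp to [0, 100] → 70
= HSL(283°, 70%, 29%)


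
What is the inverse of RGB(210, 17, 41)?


Invert: (255-R, 255-G, 255-B)
R: 255-210 = 45
G: 255-17 = 238
B: 255-41 = 214
= RGB(45, 238, 214)


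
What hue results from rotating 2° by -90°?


New hue = (H + rotation) mod 360
New hue = (2 -90) mod 360
= -88 mod 360
= 272°


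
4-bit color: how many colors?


Colors = 2^bits = 2^4
= 16 colors


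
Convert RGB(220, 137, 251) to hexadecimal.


R = 220 → DC (hex)
G = 137 → 89 (hex)
B = 251 → FB (hex)
Hex = #DC89FB


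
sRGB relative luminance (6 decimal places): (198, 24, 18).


Linearize each channel (sRGB transfer function): c = v/255; c_lin = c/12.92 if c ≤ 0.04045, else ((c+0.055)/1.055)^2.4
  R: 198/255 ≈ 0.776471 > 0.04045 → ((0.776471+0.055)/1.055)^2.4 ≈ 0.564712
  G: 24/255 ≈ 0.094118 > 0.04045 → ((0.094118+0.055)/1.055)^2.4 ≈ 0.009134
  B: 18/255 ≈ 0.070588 > 0.04045 → ((0.070588+0.055)/1.055)^2.4 ≈ 0.006049
R_lin = 0.564712, G_lin = 0.009134, B_lin = 0.006049
L = 0.2126×R + 0.7152×G + 0.0722×B
L = 0.2126×0.564712 + 0.7152×0.009134 + 0.0722×0.006049
L ≈ 0.127027


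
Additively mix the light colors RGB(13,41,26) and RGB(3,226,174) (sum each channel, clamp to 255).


Additive: each channel = min(255, C₁+C₂)
R: 13+3 = 16 → 16
G: 41+226 = 267 → 255
B: 26+174 = 200 → 200
= RGB(16, 255, 200)


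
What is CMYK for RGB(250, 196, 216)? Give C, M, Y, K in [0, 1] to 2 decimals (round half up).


R'=250/255≈0.9804, G'=196/255≈0.7686, B'=216/255≈0.8471
K = 1 - max(R',G',B') = 1 - 250/255 = 5/255 = 0.01960… → 0.02
(1-R'-K)/(1-K) simplifies to (max-R)/max with max = 250:
C = (250-250)/250 = 0/250 = 0 → 0.00
M = (250-196)/250 = 54/250 = 0.216 → 0.22
Y = (250-216)/250 = 34/250 = 0.136 → 0.14
= CMYK(0.00, 0.22, 0.14, 0.02)


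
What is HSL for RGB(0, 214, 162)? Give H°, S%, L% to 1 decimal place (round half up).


Normalize: R'=0/255≈0.0000, G'=214/255≈0.8392, B'=162/255≈0.6353
Max=214/255, Min=0/255, Δ=Max-Min=214/255
L = (Max+Min)/2 = (214+0)/510 = 214/510 = 0.41960… → L = 42.0%
L ≤ 0.5 → S = Δ/(Max+Min) = 214/(214+0) = 214/214 = 1 → S = 100.0%
(the 1/255 factors cancel in S and H, so raw channel differences can be used)
Max is G' → H = 60 × ((B-R)/Δ + 2) = 60 × ((162-0)/214 + 2)
  162/214 + 2 = 0.7570… + 2 = 2.7570…
  H = 60 × 2.7570… = 165.420…° → H = 165.4°
= HSL(165.4°, 100.0%, 42.0%)


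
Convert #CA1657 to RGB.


CA → 202 (R)
16 → 22 (G)
57 → 87 (B)
= RGB(202, 22, 87)


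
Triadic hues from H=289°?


Triadic: equally spaced at 120° intervals
H1 = 289°
H2 = (289 + 120) mod 360 = 49°
H3 = (289 + 240) mod 360 = 169°
Triadic = 289°, 49°, 169°


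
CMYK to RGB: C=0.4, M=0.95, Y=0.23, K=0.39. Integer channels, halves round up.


R = 255 × (1-C) × (1-K) = 255 × 0.60 × 0.61 = 93.33 → 93
G = 255 × (1-M) × (1-K) = 255 × 0.05 × 0.61 = 7.7775 → 8
B = 255 × (1-Y) × (1-K) = 255 × 0.77 × 0.61 = 119.7735 → 120
= RGB(93, 8, 120)


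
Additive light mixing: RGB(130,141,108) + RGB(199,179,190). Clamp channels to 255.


Additive: each channel = min(255, C₁+C₂)
R: 130+199 = 329 → 255
G: 141+179 = 320 → 255
B: 108+190 = 298 → 255
= RGB(255, 255, 255)


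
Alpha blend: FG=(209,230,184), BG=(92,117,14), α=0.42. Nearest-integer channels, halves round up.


C = α×F + (1-α)×B, with 1-α = 0.58
R: 0.42×209 + 0.58×92 = 87.78 + 53.36 = 141.14 → 141
G: 0.42×230 + 0.58×117 = 96.60 + 67.86 = 164.46 → 164
B: 0.42×184 + 0.58×14 = 77.28 + 8.12 = 85.40 → 85
= RGB(141, 164, 85)


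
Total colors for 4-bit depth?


Colors = 2^bits = 2^4
= 16 colors


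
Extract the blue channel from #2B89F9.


Color: #2B89F9
R = 2B = 43
G = 89 = 137
B = F9 = 249
Blue = 249


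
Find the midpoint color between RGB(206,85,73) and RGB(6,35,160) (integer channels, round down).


Midpoint: each channel = ⌊(C₁+C₂)/2⌋
R: ⌊(206+6)/2⌋ = 106
G: ⌊(85+35)/2⌋ = 60
B: ⌊(73+160)/2⌋ = 116
= RGB(106, 60, 116)


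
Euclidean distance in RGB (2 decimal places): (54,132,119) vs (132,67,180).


d = √[(R₁-R₂)² + (G₁-G₂)² + (B₁-B₂)²]
d = √[(54-132)² + (132-67)² + (119-180)²]
d = √[6084 + 4225 + 3721]
d = √14030
d ≈ 118.45


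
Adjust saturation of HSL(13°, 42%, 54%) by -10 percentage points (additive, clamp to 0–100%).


Original S = 42%
Adjustment = -10 percentage points
New S = 42 + (-10) = 32
Clamp to [0, 100] → 32
= HSL(13°, 32%, 54%)


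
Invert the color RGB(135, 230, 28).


Invert: (255-R, 255-G, 255-B)
R: 255-135 = 120
G: 255-230 = 25
B: 255-28 = 227
= RGB(120, 25, 227)


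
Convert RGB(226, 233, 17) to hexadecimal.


R = 226 → E2 (hex)
G = 233 → E9 (hex)
B = 17 → 11 (hex)
Hex = #E2E911


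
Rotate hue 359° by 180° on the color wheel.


New hue = (H + rotation) mod 360
New hue = (359 + 180) mod 360
= 539 mod 360
= 179°


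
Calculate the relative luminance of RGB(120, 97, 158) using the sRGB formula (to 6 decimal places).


Linearize each channel (sRGB transfer function): c = v/255; c_lin = c/12.92 if c ≤ 0.04045, else ((c+0.055)/1.055)^2.4
  R: 120/255 ≈ 0.470588 > 0.04045 → ((0.470588+0.055)/1.055)^2.4 ≈ 0.187821
  G: 97/255 ≈ 0.380392 > 0.04045 → ((0.380392+0.055)/1.055)^2.4 ≈ 0.119538
  B: 158/255 ≈ 0.619608 > 0.04045 → ((0.619608+0.055)/1.055)^2.4 ≈ 0.341914
R_lin = 0.187821, G_lin = 0.119538, B_lin = 0.341914
L = 0.2126×R + 0.7152×G + 0.0722×B
L = 0.2126×0.187821 + 0.7152×0.119538 + 0.0722×0.341914
L ≈ 0.150111


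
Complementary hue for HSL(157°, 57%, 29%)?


Complement = opposite side of color wheel = hue + 180°
H' = (157 + 180) mod 360 = 337°
S and L unchanged.
= HSL(337°, 57%, 29%)


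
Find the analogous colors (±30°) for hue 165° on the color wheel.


Base hue: 165°
Left analog: (165 - 30) mod 360 = 135°
Right analog: (165 + 30) mod 360 = 195°
Analogous hues = 135° and 195°


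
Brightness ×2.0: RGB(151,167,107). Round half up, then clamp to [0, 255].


Multiply each channel by 2.0, round half up, clamp to [0, 255]
R: 151×2.0 = 302 → clamp → 255
G: 167×2.0 = 334 → clamp → 255
B: 107×2.0 = 214
= RGB(255, 255, 214)


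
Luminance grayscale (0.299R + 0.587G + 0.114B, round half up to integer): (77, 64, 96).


Gray = 0.299×R + 0.587×G + 0.114×B
Gray = 0.299×77 + 0.587×64 + 0.114×96
Gray = 23.023 + 37.568 + 10.944
Gray = 71.535 → round half up → 72
Gray = 72


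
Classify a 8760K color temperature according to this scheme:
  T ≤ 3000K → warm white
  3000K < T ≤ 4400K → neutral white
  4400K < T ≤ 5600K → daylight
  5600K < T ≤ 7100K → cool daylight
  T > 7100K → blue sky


Temperature: 8760K
8760K > 7100K → blue sky
Classification: blue sky


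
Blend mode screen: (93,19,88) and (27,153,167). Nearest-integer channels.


Screen: C = 255 - (255-A)×(255-B)/255, rounded to nearest integer
R: 255 - (255-93)×(255-27)/255 = 255 - 36936/255 ≈ 255 - 144.847 = 110.153 → 110
G: 255 - (255-19)×(255-153)/255 = 255 - 24072/255 ≈ 255 - 94.400 = 160.600 → 161
B: 255 - (255-88)×(255-167)/255 = 255 - 14696/255 ≈ 255 - 57.631 = 197.369 → 197
= RGB(110, 161, 197)


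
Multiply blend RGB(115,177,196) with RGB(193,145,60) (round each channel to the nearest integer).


Multiply: C = A×B/255, rounded to nearest integer
R: 115×193/255 = 22195/255 ≈ 87.039 → 87
G: 177×145/255 = 25665/255 ≈ 100.647 → 101
B: 196×60/255 = 11760/255 ≈ 46.118 → 46
= RGB(87, 101, 46)


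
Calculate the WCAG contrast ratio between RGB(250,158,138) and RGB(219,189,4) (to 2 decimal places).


Linearize each sRGB channel c=v/255: c/12.92 if c ≤ 0.04045 else ((c+0.055)/1.055)^2.4
L = 0.2126×R_lin + 0.7152×G_lin + 0.0722×B_lin
Color 1 (250,158,138):
  R=250: 250/255≈0.9804 > 0.04045 → ((0.9804+0.055)/1.055)^2.4 ≈ 0.95597
  G=158: 158/255≈0.6196 > 0.04045 → ((0.6196+0.055)/1.055)^2.4 ≈ 0.34191
  B=138: 138/255≈0.5412 > 0.04045 → ((0.5412+0.055)/1.055)^2.4 ≈ 0.25415
  L1 = 0.2126×0.95597 + 0.7152×0.34191 + 0.0722×0.25415 ≈ 0.46613
Color 2 (219,189,4):
  R=219: 219/255≈0.8588 > 0.04045 → ((0.8588+0.055)/1.055)^2.4 ≈ 0.70838
  G=189: 189/255≈0.7412 > 0.04045 → ((0.7412+0.055)/1.055)^2.4 ≈ 0.50888
  B=4: 4/255≈0.0157 ≤ 0.04045 → 0.0157/12.92 ≈ 0.00121
  L2 = 0.2126×0.70838 + 0.7152×0.50888 + 0.0722×0.00121 ≈ 0.51464
Lighter = 0.51464, Darker = 0.46613
Ratio = (L_lighter + 0.05) / (L_darker + 0.05)
Ratio = (0.51464 + 0.05) / (0.46613 + 0.05) = 0.56464 / 0.51613 ≈ 1.0940
Ratio ≈ 1.09:1


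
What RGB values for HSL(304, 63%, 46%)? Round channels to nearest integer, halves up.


H=304°, S=0.63, L=0.46
C = (1-|2L-1|)×S = (1-|-0.08|)×0.63 = 0.5796
H' = H/60 = 304/60 ≈ 5.0667; X = C×(1-|H' mod 2 - 1|) = 0.54096
m = L - C/2 = 0.46 - 0.2898 = 0.1702
Sector ⌊H'⌋ = 5 → (R',G',B') = (0.5796, 0.0, 0.54096)
RGB = ((R'+m)×255, (G'+m)×255, (B'+m)×255) = (191.199, 43.401, 181.3458)
Round half up → RGB(191, 43, 181)


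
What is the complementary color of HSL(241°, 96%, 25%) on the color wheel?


Complement = opposite side of color wheel = hue + 180°
H' = (241 + 180) mod 360 = 61°
S and L unchanged.
= HSL(61°, 96%, 25%)


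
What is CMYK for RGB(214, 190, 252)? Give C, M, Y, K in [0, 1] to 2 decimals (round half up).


R'=214/255≈0.8392, G'=190/255≈0.7451, B'=252/255≈0.9882
K = 1 - max(R',G',B') = 1 - 252/255 = 3/255 = 0.01176… → 0.01
(1-R'-K)/(1-K) simplifies to (max-R)/max with max = 252:
C = (252-214)/252 = 38/252 = 0.15079… → 0.15
M = (252-190)/252 = 62/252 = 0.24603… → 0.25
Y = (252-252)/252 = 0/252 = 0 → 0.00
= CMYK(0.15, 0.25, 0.00, 0.01)
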